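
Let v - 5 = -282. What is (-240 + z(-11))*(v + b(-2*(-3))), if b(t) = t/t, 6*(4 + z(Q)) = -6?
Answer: 67620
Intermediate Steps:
v = -277 (v = 5 - 282 = -277)
z(Q) = -5 (z(Q) = -4 + (1/6)*(-6) = -4 - 1 = -5)
b(t) = 1
(-240 + z(-11))*(v + b(-2*(-3))) = (-240 - 5)*(-277 + 1) = -245*(-276) = 67620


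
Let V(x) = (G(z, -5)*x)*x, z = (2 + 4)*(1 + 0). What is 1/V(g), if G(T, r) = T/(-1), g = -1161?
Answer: -1/8087526 ≈ -1.2365e-7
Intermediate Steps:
z = 6 (z = 6*1 = 6)
G(T, r) = -T (G(T, r) = T*(-1) = -T)
V(x) = -6*x² (V(x) = ((-1*6)*x)*x = (-6*x)*x = -6*x²)
1/V(g) = 1/(-6*(-1161)²) = 1/(-6*1347921) = 1/(-8087526) = -1/8087526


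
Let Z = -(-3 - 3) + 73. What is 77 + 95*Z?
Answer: 7582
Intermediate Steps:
Z = 79 (Z = -1*(-6) + 73 = 6 + 73 = 79)
77 + 95*Z = 77 + 95*79 = 77 + 7505 = 7582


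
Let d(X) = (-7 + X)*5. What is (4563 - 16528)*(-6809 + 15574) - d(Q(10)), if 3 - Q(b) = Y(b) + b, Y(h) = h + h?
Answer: -104873055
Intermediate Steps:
Y(h) = 2*h
Q(b) = 3 - 3*b (Q(b) = 3 - (2*b + b) = 3 - 3*b)
d(X) = -35 + 5*X
(4563 - 16528)*(-6809 + 15574) - d(Q(10)) = (4563 - 16528)*(-6809 + 15574) - (-35 + 5*(3 - 3*10)) = -11965*8765 - (-35 + 5*(3 - 30)) = -104873225 - (-35 + 5*(-27)) = -104873225 - (-35 - 135) = -104873225 - 1*(-170) = -104873225 + 170 = -104873055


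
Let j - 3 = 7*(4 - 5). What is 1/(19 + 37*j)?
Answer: -1/129 ≈ -0.0077519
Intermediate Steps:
j = -4 (j = 3 + 7*(4 - 5) = 3 + 7*(-1) = 3 - 7 = -4)
1/(19 + 37*j) = 1/(19 + 37*(-4)) = 1/(19 - 148) = 1/(-129) = -1/129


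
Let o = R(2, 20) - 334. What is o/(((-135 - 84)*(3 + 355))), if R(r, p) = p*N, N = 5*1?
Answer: 39/13067 ≈ 0.0029846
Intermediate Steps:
N = 5
R(r, p) = 5*p (R(r, p) = p*5 = 5*p)
o = -234 (o = 5*20 - 334 = 100 - 334 = -234)
o/(((-135 - 84)*(3 + 355))) = -234*1/((-135 - 84)*(3 + 355)) = -234/((-219*358)) = -234/(-78402) = -234*(-1/78402) = 39/13067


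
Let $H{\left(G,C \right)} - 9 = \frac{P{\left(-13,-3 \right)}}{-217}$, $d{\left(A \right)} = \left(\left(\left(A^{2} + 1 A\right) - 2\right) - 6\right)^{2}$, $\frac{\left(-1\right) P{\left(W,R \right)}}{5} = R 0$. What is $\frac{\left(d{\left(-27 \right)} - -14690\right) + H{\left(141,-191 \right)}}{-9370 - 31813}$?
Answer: $- \frac{496335}{41183} \approx -12.052$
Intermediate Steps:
$P{\left(W,R \right)} = 0$ ($P{\left(W,R \right)} = - 5 R 0 = \left(-5\right) 0 = 0$)
$d{\left(A \right)} = \left(-8 + A + A^{2}\right)^{2}$ ($d{\left(A \right)} = \left(\left(\left(A^{2} + A\right) - 2\right) - 6\right)^{2} = \left(\left(\left(A + A^{2}\right) - 2\right) - 6\right)^{2} = \left(\left(-2 + A + A^{2}\right) - 6\right)^{2} = \left(-8 + A + A^{2}\right)^{2}$)
$H{\left(G,C \right)} = 9$ ($H{\left(G,C \right)} = 9 + \frac{0}{-217} = 9 + 0 \left(- \frac{1}{217}\right) = 9 + 0 = 9$)
$\frac{\left(d{\left(-27 \right)} - -14690\right) + H{\left(141,-191 \right)}}{-9370 - 31813} = \frac{\left(\left(-8 - 27 + \left(-27\right)^{2}\right)^{2} - -14690\right) + 9}{-9370 - 31813} = \frac{\left(\left(-8 - 27 + 729\right)^{2} + 14690\right) + 9}{-41183} = \left(\left(694^{2} + 14690\right) + 9\right) \left(- \frac{1}{41183}\right) = \left(\left(481636 + 14690\right) + 9\right) \left(- \frac{1}{41183}\right) = \left(496326 + 9\right) \left(- \frac{1}{41183}\right) = 496335 \left(- \frac{1}{41183}\right) = - \frac{496335}{41183}$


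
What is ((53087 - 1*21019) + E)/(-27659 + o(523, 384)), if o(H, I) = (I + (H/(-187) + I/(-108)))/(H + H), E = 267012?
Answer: -526505815440/48690765881 ≈ -10.813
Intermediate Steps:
o(H, I) = (-H/187 + 107*I/108)/(2*H) (o(H, I) = (I + (H*(-1/187) + I*(-1/108)))/((2*H)) = (I + (-H/187 - I/108))*(1/(2*H)) = (I + (-I/108 - H/187))*(1/(2*H)) = (-H/187 + 107*I/108)*(1/(2*H)) = (-H/187 + 107*I/108)/(2*H))
((53087 - 1*21019) + E)/(-27659 + o(523, 384)) = ((53087 - 1*21019) + 267012)/(-27659 + (1/40392)*(-108*523 + 20009*384)/523) = ((53087 - 21019) + 267012)/(-27659 + (1/40392)*(1/523)*(-56484 + 7683456)) = (32068 + 267012)/(-27659 + (1/40392)*(1/523)*7626972) = 299080/(-27659 + 635581/1760418) = 299080/(-48690765881/1760418) = 299080*(-1760418/48690765881) = -526505815440/48690765881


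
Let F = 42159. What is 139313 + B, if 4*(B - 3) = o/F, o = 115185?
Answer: 7831269387/56212 ≈ 1.3932e+5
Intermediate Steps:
B = 207031/56212 (B = 3 + (115185/42159)/4 = 3 + (115185*(1/42159))/4 = 3 + (1/4)*(38395/14053) = 3 + 38395/56212 = 207031/56212 ≈ 3.6830)
139313 + B = 139313 + 207031/56212 = 7831269387/56212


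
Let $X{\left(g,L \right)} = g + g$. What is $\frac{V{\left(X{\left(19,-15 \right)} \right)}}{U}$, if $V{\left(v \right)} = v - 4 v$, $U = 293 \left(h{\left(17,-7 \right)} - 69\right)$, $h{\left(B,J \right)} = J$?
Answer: $\frac{3}{586} \approx 0.0051195$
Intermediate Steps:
$X{\left(g,L \right)} = 2 g$
$U = -22268$ ($U = 293 \left(-7 - 69\right) = 293 \left(-76\right) = -22268$)
$V{\left(v \right)} = - 3 v$
$\frac{V{\left(X{\left(19,-15 \right)} \right)}}{U} = \frac{\left(-3\right) 2 \cdot 19}{-22268} = \left(-3\right) 38 \left(- \frac{1}{22268}\right) = \left(-114\right) \left(- \frac{1}{22268}\right) = \frac{3}{586}$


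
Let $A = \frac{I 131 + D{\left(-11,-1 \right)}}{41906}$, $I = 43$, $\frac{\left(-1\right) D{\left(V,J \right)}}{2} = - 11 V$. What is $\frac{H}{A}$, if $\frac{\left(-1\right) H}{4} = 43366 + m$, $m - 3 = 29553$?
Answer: $- \frac{12223477328}{5391} \approx -2.2674 \cdot 10^{6}$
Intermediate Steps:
$m = 29556$ ($m = 3 + 29553 = 29556$)
$D{\left(V,J \right)} = 22 V$ ($D{\left(V,J \right)} = - 2 \left(- 11 V\right) = 22 V$)
$A = \frac{5391}{41906}$ ($A = \frac{43 \cdot 131 + 22 \left(-11\right)}{41906} = \left(5633 - 242\right) \frac{1}{41906} = 5391 \cdot \frac{1}{41906} = \frac{5391}{41906} \approx 0.12864$)
$H = -291688$ ($H = - 4 \left(43366 + 29556\right) = \left(-4\right) 72922 = -291688$)
$\frac{H}{A} = - \frac{291688}{\frac{5391}{41906}} = \left(-291688\right) \frac{41906}{5391} = - \frac{12223477328}{5391}$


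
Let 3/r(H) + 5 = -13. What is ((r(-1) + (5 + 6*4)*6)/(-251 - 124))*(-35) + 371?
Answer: 174251/450 ≈ 387.22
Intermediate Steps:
r(H) = -⅙ (r(H) = 3/(-5 - 13) = 3/(-18) = 3*(-1/18) = -⅙)
((r(-1) + (5 + 6*4)*6)/(-251 - 124))*(-35) + 371 = ((-⅙ + (5 + 6*4)*6)/(-251 - 124))*(-35) + 371 = ((-⅙ + (5 + 24)*6)/(-375))*(-35) + 371 = ((-⅙ + 29*6)*(-1/375))*(-35) + 371 = ((-⅙ + 174)*(-1/375))*(-35) + 371 = ((1043/6)*(-1/375))*(-35) + 371 = -1043/2250*(-35) + 371 = 7301/450 + 371 = 174251/450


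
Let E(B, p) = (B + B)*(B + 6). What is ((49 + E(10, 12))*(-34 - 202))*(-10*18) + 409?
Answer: 15675529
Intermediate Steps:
E(B, p) = 2*B*(6 + B) (E(B, p) = (2*B)*(6 + B) = 2*B*(6 + B))
((49 + E(10, 12))*(-34 - 202))*(-10*18) + 409 = ((49 + 2*10*(6 + 10))*(-34 - 202))*(-10*18) + 409 = ((49 + 2*10*16)*(-236))*(-180) + 409 = ((49 + 320)*(-236))*(-180) + 409 = (369*(-236))*(-180) + 409 = -87084*(-180) + 409 = 15675120 + 409 = 15675529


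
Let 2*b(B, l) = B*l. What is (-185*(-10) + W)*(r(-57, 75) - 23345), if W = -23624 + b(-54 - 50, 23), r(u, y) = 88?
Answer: 534213290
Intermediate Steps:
b(B, l) = B*l/2 (b(B, l) = (B*l)/2 = B*l/2)
W = -24820 (W = -23624 + (1/2)*(-54 - 50)*23 = -23624 + (1/2)*(-104)*23 = -23624 - 1196 = -24820)
(-185*(-10) + W)*(r(-57, 75) - 23345) = (-185*(-10) - 24820)*(88 - 23345) = (1850 - 24820)*(-23257) = -22970*(-23257) = 534213290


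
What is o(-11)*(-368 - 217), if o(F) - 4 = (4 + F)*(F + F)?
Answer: -92430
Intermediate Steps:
o(F) = 4 + 2*F*(4 + F) (o(F) = 4 + (4 + F)*(F + F) = 4 + (4 + F)*(2*F) = 4 + 2*F*(4 + F))
o(-11)*(-368 - 217) = (4 + 2*(-11)**2 + 8*(-11))*(-368 - 217) = (4 + 2*121 - 88)*(-585) = (4 + 242 - 88)*(-585) = 158*(-585) = -92430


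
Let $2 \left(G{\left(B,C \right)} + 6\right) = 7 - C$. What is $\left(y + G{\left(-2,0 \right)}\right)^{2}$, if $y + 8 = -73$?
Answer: $\frac{27889}{4} \approx 6972.3$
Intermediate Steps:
$G{\left(B,C \right)} = - \frac{5}{2} - \frac{C}{2}$ ($G{\left(B,C \right)} = -6 + \frac{7 - C}{2} = -6 - \left(- \frac{7}{2} + \frac{C}{2}\right) = - \frac{5}{2} - \frac{C}{2}$)
$y = -81$ ($y = -8 - 73 = -81$)
$\left(y + G{\left(-2,0 \right)}\right)^{2} = \left(-81 - \frac{5}{2}\right)^{2} = \left(- \frac{167}{2}\right)^{2} = \frac{27889}{4}$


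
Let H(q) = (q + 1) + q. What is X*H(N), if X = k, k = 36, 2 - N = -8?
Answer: 756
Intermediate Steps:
N = 10 (N = 2 - 1*(-8) = 2 + 8 = 10)
H(q) = 1 + 2*q (H(q) = (1 + q) + q = 1 + 2*q)
X = 36
X*H(N) = 36*(1 + 2*10) = 36*(1 + 20) = 36*21 = 756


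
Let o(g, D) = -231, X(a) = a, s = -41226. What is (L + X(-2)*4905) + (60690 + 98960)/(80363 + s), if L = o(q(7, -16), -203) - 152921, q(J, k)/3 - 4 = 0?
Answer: -6377684144/39137 ≈ -1.6296e+5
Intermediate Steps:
q(J, k) = 12 (q(J, k) = 12 + 3*0 = 12 + 0 = 12)
L = -153152 (L = -231 - 152921 = -153152)
(L + X(-2)*4905) + (60690 + 98960)/(80363 + s) = (-153152 - 2*4905) + (60690 + 98960)/(80363 - 41226) = (-153152 - 9810) + 159650/39137 = -162962 + 159650*(1/39137) = -162962 + 159650/39137 = -6377684144/39137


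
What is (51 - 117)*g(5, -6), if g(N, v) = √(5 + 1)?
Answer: -66*√6 ≈ -161.67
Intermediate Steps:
g(N, v) = √6
(51 - 117)*g(5, -6) = (51 - 117)*√6 = -66*√6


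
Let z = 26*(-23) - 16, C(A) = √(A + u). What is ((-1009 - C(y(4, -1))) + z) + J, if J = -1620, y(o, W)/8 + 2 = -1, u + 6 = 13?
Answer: -3243 - I*√17 ≈ -3243.0 - 4.1231*I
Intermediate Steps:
u = 7 (u = -6 + 13 = 7)
y(o, W) = -24 (y(o, W) = -16 + 8*(-1) = -16 - 8 = -24)
C(A) = √(7 + A) (C(A) = √(A + 7) = √(7 + A))
z = -614 (z = -598 - 16 = -614)
((-1009 - C(y(4, -1))) + z) + J = ((-1009 - √(7 - 24)) - 614) - 1620 = ((-1009 - √(-17)) - 614) - 1620 = ((-1009 - I*√17) - 614) - 1620 = (-1623 - I*√17) - 1620 = -3243 - I*√17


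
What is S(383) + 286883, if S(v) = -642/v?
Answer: 109875547/383 ≈ 2.8688e+5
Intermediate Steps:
S(383) + 286883 = -642/383 + 286883 = 109875547/383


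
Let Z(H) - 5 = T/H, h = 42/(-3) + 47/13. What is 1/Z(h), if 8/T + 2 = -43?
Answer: 6075/30479 ≈ 0.19932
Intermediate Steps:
T = -8/45 (T = 8/(-2 - 43) = 8/(-45) = 8*(-1/45) = -8/45 ≈ -0.17778)
h = -135/13 (h = 42*(-⅓) + 47*(1/13) = -14 + 47/13 = -135/13 ≈ -10.385)
Z(H) = 5 - 8/(45*H)
1/Z(h) = 1/(5 - 8/(45*(-135/13))) = 1/(5 - 8/45*(-13/135)) = 1/(5 + 104/6075) = 1/(30479/6075) = 6075/30479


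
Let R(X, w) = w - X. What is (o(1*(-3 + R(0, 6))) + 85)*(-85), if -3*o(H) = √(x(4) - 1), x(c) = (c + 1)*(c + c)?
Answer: -7225 + 85*√39/3 ≈ -7048.1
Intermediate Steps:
x(c) = 2*c*(1 + c) (x(c) = (1 + c)*(2*c) = 2*c*(1 + c))
o(H) = -√39/3 (o(H) = -√(2*4*(1 + 4) - 1)/3 = -√(2*4*5 - 1)/3 = -√(40 - 1)/3 = -√39/3)
(o(1*(-3 + R(0, 6))) + 85)*(-85) = (-√39/3 + 85)*(-85) = (85 - √39/3)*(-85) = -7225 + 85*√39/3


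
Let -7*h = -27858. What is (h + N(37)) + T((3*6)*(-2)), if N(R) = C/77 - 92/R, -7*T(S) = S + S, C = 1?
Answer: 11360463/2849 ≈ 3987.5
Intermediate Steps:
T(S) = -2*S/7 (T(S) = -(S + S)/7 = -2*S/7)
h = 27858/7 (h = -⅐*(-27858) = 27858/7 ≈ 3979.7)
N(R) = 1/77 - 92/R
(h + N(37)) + T((3*6)*(-2)) = (27858/7 + (1/77)*(-7084 + 37)/37) - 2*3*6*(-2)/7 = (27858/7 + (1/77)*(1/37)*(-7047)) - 36*(-2)/7 = (27858/7 - 7047/2849) - 2/7*(-36) = 1618737/407 + 72/7 = 11360463/2849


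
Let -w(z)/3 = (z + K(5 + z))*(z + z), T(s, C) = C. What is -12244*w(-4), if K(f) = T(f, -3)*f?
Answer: 2056992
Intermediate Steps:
K(f) = -3*f
w(z) = -6*z*(-15 - 2*z) (w(z) = -3*(z - 3*(5 + z))*(z + z) = -3*(z + (-15 - 3*z))*2*z = -3*(-15 - 2*z)*2*z = -6*z*(-15 - 2*z))
-12244*w(-4) = -73464*(-4)*(15 + 2*(-4)) = -73464*(-4)*(15 - 8) = -73464*(-4)*7 = -12244*(-168) = 2056992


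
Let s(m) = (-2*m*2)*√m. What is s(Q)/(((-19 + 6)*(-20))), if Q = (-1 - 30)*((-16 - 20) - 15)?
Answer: -1581*√1581/65 ≈ -967.13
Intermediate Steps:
Q = 1581 (Q = -31*(-36 - 15) = -31*(-51) = 1581)
s(m) = -4*m^(3/2) (s(m) = (-4*m)*√m = -4*m^(3/2))
s(Q)/(((-19 + 6)*(-20))) = (-6324*√1581)/(((-19 + 6)*(-20))) = (-6324*√1581)/((-13*(-20))) = -6324*√1581/260 = -6324*√1581*(1/260) = -1581*√1581/65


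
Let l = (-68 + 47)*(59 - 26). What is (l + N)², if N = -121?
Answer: 662596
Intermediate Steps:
l = -693 (l = -21*33 = -693)
(l + N)² = (-693 - 121)² = (-814)² = 662596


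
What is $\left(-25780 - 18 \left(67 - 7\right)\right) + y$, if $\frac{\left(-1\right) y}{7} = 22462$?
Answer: $-184094$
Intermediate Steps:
$y = -157234$ ($y = \left(-7\right) 22462 = -157234$)
$\left(-25780 - 18 \left(67 - 7\right)\right) + y = \left(-25780 - 18 \left(67 - 7\right)\right) - 157234 = \left(-25780 - 1080\right) - 157234 = -26860 - 157234 = -184094$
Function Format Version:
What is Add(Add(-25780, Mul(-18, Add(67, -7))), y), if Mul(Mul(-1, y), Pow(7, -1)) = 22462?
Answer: -184094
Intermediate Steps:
y = -157234 (y = Mul(-7, 22462) = -157234)
Add(Add(-25780, Mul(-18, Add(67, -7))), y) = Add(Add(-25780, Mul(-18, Add(67, -7))), -157234) = Add(Add(-25780, Mul(-18, 60)), -157234) = Add(Add(-25780, -1080), -157234) = Add(-26860, -157234) = -184094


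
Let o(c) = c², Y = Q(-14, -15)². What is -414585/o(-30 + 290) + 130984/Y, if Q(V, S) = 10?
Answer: 88130599/67600 ≈ 1303.7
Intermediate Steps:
Y = 100 (Y = 10² = 100)
-414585/o(-30 + 290) + 130984/Y = -414585/(-30 + 290)² + 130984/100 = -414585/(260²) + 130984*(1/100) = -414585/67600 + 32746/25 = -414585*1/67600 + 32746/25 = -82917/13520 + 32746/25 = 88130599/67600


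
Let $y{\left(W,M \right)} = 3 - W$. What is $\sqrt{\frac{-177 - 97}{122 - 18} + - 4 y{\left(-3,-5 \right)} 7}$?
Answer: $\frac{i \sqrt{115349}}{26} \approx 13.063 i$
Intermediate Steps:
$\sqrt{\frac{-177 - 97}{122 - 18} + - 4 y{\left(-3,-5 \right)} 7} = \sqrt{\frac{-177 - 97}{122 - 18} + - 4 \left(3 - -3\right) 7} = \sqrt{- \frac{274}{122 + \left(-52 + 34\right)} + - 4 \left(3 + 3\right) 7} = \sqrt{- \frac{274}{122 - 18} + \left(-4\right) 6 \cdot 7} = \sqrt{- \frac{274}{104} - 168} = \sqrt{\left(-274\right) \frac{1}{104} - 168} = \sqrt{- \frac{137}{52} - 168} = \sqrt{- \frac{8873}{52}} = \frac{i \sqrt{115349}}{26}$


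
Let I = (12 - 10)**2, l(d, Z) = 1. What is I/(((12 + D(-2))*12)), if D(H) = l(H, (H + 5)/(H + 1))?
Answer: 1/39 ≈ 0.025641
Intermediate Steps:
I = 4 (I = 2**2 = 4)
D(H) = 1
I/(((12 + D(-2))*12)) = 4/(((12 + 1)*12)) = 4/((13*12)) = 4/156 = 4*(1/156) = 1/39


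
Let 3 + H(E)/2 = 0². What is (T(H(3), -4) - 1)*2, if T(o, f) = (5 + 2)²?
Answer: 96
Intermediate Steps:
H(E) = -6 (H(E) = -6 + 2*0² = -6 + 2*0 = -6 + 0 = -6)
T(o, f) = 49 (T(o, f) = 7² = 49)
(T(H(3), -4) - 1)*2 = (49 - 1)*2 = 48*2 = 96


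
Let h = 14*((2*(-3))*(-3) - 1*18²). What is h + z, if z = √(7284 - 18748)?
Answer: -4284 + 2*I*√2866 ≈ -4284.0 + 107.07*I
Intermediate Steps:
z = 2*I*√2866 (z = √(-11464) = 2*I*√2866 ≈ 107.07*I)
h = -4284 (h = 14*(-6*(-3) - 1*324) = 14*(18 - 324) = 14*(-306) = -4284)
h + z = -4284 + 2*I*√2866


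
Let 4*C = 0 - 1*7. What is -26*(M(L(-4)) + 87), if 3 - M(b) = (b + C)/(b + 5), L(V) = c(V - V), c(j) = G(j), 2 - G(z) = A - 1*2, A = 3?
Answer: -9373/4 ≈ -2343.3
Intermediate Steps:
G(z) = 1 (G(z) = 2 - (3 - 1*2) = 2 - (3 - 2) = 2 - 1*1 = 2 - 1 = 1)
c(j) = 1
L(V) = 1
C = -7/4 (C = (0 - 1*7)/4 = (0 - 7)/4 = (¼)*(-7) = -7/4 ≈ -1.7500)
M(b) = 3 - (-7/4 + b)/(5 + b) (M(b) = 3 - (b - 7/4)/(b + 5) = 3 - (-7/4 + b)/(5 + b))
-26*(M(L(-4)) + 87) = -26*((67 + 8*1)/(4*(5 + 1)) + 87) = -26*((¼)*(67 + 8)/6 + 87) = -26*((¼)*(⅙)*75 + 87) = -26*(25/8 + 87) = -26*721/8 = -9373/4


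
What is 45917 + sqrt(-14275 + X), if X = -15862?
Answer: 45917 + I*sqrt(30137) ≈ 45917.0 + 173.6*I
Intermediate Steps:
45917 + sqrt(-14275 + X) = 45917 + sqrt(-14275 - 15862) = 45917 + sqrt(-30137) = 45917 + I*sqrt(30137)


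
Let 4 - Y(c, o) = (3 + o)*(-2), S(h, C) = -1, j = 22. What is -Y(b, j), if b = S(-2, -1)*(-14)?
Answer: -54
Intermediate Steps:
b = 14 (b = -1*(-14) = 14)
Y(c, o) = 10 + 2*o (Y(c, o) = 4 - (3 + o)*(-2) = 4 - (-6 - 2*o) = 4 + (6 + 2*o) = 10 + 2*o)
-Y(b, j) = -(10 + 2*22) = -(10 + 44) = -1*54 = -54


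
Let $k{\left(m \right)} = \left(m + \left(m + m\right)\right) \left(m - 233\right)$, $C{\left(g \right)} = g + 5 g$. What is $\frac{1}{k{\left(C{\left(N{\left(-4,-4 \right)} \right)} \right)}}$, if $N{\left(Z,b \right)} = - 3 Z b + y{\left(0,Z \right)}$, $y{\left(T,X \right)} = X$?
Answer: $\frac{1}{510120} \approx 1.9603 \cdot 10^{-6}$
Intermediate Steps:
$N{\left(Z,b \right)} = Z - 3 Z b$ ($N{\left(Z,b \right)} = - 3 Z b + Z = Z - 3 Z b$)
$C{\left(g \right)} = 6 g$
$k{\left(m \right)} = 3 m \left(-233 + m\right)$ ($k{\left(m \right)} = \left(m + 2 m\right) \left(-233 + m\right) = 3 m \left(-233 + m\right)$)
$\frac{1}{k{\left(C{\left(N{\left(-4,-4 \right)} \right)} \right)}} = \frac{1}{3 \cdot 6 \left(- 4 \left(1 - -12\right)\right) \left(-233 + 6 \left(- 4 \left(1 - -12\right)\right)\right)} = \frac{1}{3 \cdot 6 \left(- 4 \left(1 + 12\right)\right) \left(-233 + 6 \left(- 4 \left(1 + 12\right)\right)\right)} = \frac{1}{3 \cdot 6 \left(\left(-4\right) 13\right) \left(-233 + 6 \left(\left(-4\right) 13\right)\right)} = \frac{1}{3 \cdot 6 \left(-52\right) \left(-233 + 6 \left(-52\right)\right)} = \frac{1}{3 \left(-312\right) \left(-233 - 312\right)} = \frac{1}{3 \left(-312\right) \left(-545\right)} = \frac{1}{510120}$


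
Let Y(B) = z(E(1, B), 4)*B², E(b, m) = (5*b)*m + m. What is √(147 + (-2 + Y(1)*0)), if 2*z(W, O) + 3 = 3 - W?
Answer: √145 ≈ 12.042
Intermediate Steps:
E(b, m) = m + 5*b*m (E(b, m) = 5*b*m + m = m + 5*b*m)
z(W, O) = -W/2 (z(W, O) = -3/2 + (3 - W)/2 = -3/2 + (3/2 - W/2) = -W/2)
Y(B) = -3*B³ (Y(B) = (-B*(1 + 5*1)/2)*B² = (-B*(1 + 5)/2)*B² = (-B*6/2)*B² = (-3*B)*B² = -3*B³)
√(147 + (-2 + Y(1)*0)) = √(147 + (-2 - 3*1³*0)) = √(147 + (-2 - 3*1*0)) = √(147 + (-2 - 3*0)) = √(147 + (-2 + 0)) = √(147 - 2) = √145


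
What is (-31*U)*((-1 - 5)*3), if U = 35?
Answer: 19530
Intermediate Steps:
(-31*U)*((-1 - 5)*3) = (-31*35)*((-1 - 5)*3) = -(-6510)*3 = -1085*(-18) = 19530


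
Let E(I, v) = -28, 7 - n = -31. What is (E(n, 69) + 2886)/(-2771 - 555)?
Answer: -1429/1663 ≈ -0.85929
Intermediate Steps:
n = 38 (n = 7 - 1*(-31) = 7 + 31 = 38)
(E(n, 69) + 2886)/(-2771 - 555) = (-28 + 2886)/(-2771 - 555) = 2858/(-3326) = 2858*(-1/3326) = -1429/1663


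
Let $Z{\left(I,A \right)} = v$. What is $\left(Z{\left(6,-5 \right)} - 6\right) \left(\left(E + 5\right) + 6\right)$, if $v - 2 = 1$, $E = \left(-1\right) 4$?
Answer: $-21$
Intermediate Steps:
$E = -4$
$v = 3$ ($v = 2 + 1 = 3$)
$Z{\left(I,A \right)} = 3$
$\left(Z{\left(6,-5 \right)} - 6\right) \left(\left(E + 5\right) + 6\right) = \left(3 - 6\right) \left(\left(-4 + 5\right) + 6\right) = - 3 \left(1 + 6\right) = \left(-3\right) 7 = -21$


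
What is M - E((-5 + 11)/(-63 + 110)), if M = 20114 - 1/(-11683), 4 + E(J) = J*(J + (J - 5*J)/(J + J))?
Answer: 519206424979/25807747 ≈ 20118.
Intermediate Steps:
E(J) = -4 + J*(-2 + J) (E(J) = -4 + J*(J + (J - 5*J)/(J + J)) = -4 + J*(J + (-4*J)/((2*J))) = -4 + J*(J + (-4*J)*(1/(2*J))) = -4 + J*(J - 2) = -4 + J*(-2 + J))
M = 234991863/11683 (M = 20114 - 1*(-1/11683) = 20114 + 1/11683 = 234991863/11683 ≈ 20114.)
M - E((-5 + 11)/(-63 + 110)) = 234991863/11683 - (-4 + ((-5 + 11)/(-63 + 110))² - 2*(-5 + 11)/(-63 + 110)) = 234991863/11683 - (-4 + (6/47)² - 12/47) = 234991863/11683 - (-4 + (6*(1/47))² - 12/47) = 234991863/11683 - (-4 + (6/47)² - 2*6/47) = 234991863/11683 - (-4 + 36/2209 - 12/47) = 234991863/11683 - 1*(-9364/2209) = 234991863/11683 + 9364/2209 = 519206424979/25807747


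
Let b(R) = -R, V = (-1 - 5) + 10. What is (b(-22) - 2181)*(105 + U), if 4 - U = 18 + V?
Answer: -187833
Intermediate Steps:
V = 4 (V = -6 + 10 = 4)
U = -18 (U = 4 - (18 + 4) = 4 - 1*22 = 4 - 22 = -18)
(b(-22) - 2181)*(105 + U) = (-1*(-22) - 2181)*(105 - 18) = (22 - 2181)*87 = -2159*87 = -187833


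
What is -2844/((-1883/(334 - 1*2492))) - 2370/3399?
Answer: -6955107386/2133439 ≈ -3260.0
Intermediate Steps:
-2844/((-1883/(334 - 1*2492))) - 2370/3399 = -2844/((-1883/(334 - 2492))) - 2370*1/3399 = -2844/((-1883/(-2158))) - 790/1133 = -2844/((-1883*(-1/2158))) - 790/1133 = -2844/1883/2158 - 790/1133 = -2844*2158/1883 - 790/1133 = -6137352/1883 - 790/1133 = -6955107386/2133439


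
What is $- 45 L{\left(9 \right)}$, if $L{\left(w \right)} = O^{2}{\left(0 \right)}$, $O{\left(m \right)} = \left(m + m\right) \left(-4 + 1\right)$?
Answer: $0$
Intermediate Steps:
$O{\left(m \right)} = - 6 m$ ($O{\left(m \right)} = 2 m \left(-3\right) = - 6 m$)
$L{\left(w \right)} = 0$ ($L{\left(w \right)} = \left(\left(-6\right) 0\right)^{2} = 0^{2} = 0$)
$- 45 L{\left(9 \right)} = \left(-45\right) 0 = 0$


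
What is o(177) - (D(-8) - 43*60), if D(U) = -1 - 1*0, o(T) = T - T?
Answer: 2581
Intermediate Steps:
o(T) = 0
D(U) = -1 (D(U) = -1 + 0 = -1)
o(177) - (D(-8) - 43*60) = 0 - (-1 - 43*60) = 0 - (-1 - 2580) = 0 - 1*(-2581) = 0 + 2581 = 2581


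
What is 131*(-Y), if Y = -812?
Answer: 106372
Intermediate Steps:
131*(-Y) = 131*(-1*(-812)) = 131*812 = 106372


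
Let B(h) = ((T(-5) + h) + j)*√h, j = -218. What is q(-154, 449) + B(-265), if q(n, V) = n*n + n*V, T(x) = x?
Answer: -45430 - 488*I*√265 ≈ -45430.0 - 7944.1*I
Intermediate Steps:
q(n, V) = n² + V*n
B(h) = √h*(-223 + h) (B(h) = ((-5 + h) - 218)*√h = (-223 + h)*√h = √h*(-223 + h))
q(-154, 449) + B(-265) = -154*(449 - 154) + √(-265)*(-223 - 265) = -154*295 + (I*√265)*(-488) = -45430 - 488*I*√265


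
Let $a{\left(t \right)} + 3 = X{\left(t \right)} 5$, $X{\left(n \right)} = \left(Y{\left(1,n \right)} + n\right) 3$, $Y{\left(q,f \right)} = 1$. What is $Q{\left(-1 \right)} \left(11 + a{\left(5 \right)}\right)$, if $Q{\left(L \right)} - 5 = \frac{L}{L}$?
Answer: $588$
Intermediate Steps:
$Q{\left(L \right)} = 6$ ($Q{\left(L \right)} = 5 + \frac{L}{L} = 5 + 1 = 6$)
$X{\left(n \right)} = 3 + 3 n$ ($X{\left(n \right)} = \left(1 + n\right) 3 = 3 + 3 n$)
$a{\left(t \right)} = 12 + 15 t$ ($a{\left(t \right)} = -3 + \left(3 + 3 t\right) 5 = -3 + \left(15 + 15 t\right) = 12 + 15 t$)
$Q{\left(-1 \right)} \left(11 + a{\left(5 \right)}\right) = 6 \left(11 + \left(12 + 15 \cdot 5\right)\right) = 6 \left(11 + \left(12 + 75\right)\right) = 6 \left(11 + 87\right) = 6 \cdot 98 = 588$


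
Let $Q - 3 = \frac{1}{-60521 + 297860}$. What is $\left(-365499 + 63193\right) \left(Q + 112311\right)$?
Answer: $- \frac{8058417605682782}{237339} \approx -3.3953 \cdot 10^{10}$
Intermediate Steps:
$Q = \frac{712018}{237339}$ ($Q = 3 + \frac{1}{-60521 + 297860} = 3 + \frac{1}{237339} = \frac{712018}{237339} \approx 3.0$)
$\left(-365499 + 63193\right) \left(Q + 112311\right) = \left(-365499 + 63193\right) \left(\frac{712018}{237339} + 112311\right) = \left(-302306\right) \frac{26656492447}{237339} = - \frac{8058417605682782}{237339}$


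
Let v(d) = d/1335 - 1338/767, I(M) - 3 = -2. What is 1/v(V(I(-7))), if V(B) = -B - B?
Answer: -1023945/1787764 ≈ -0.57275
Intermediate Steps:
I(M) = 1 (I(M) = 3 - 2 = 1)
V(B) = -2*B
v(d) = -1338/767 + d/1335 (v(d) = d*(1/1335) - 1338*1/767 = d/1335 - 1338/767 = -1338/767 + d/1335)
1/v(V(I(-7))) = 1/(-1338/767 + (-2*1)/1335) = 1/(-1338/767 + (1/1335)*(-2)) = 1/(-1338/767 - 2/1335) = 1/(-1787764/1023945) = -1023945/1787764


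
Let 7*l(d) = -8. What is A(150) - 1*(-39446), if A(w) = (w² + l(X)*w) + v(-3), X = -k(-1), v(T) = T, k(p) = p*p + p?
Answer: 432401/7 ≈ 61772.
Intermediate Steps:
k(p) = p + p² (k(p) = p² + p = p + p²)
X = 0 (X = -(-1)*(1 - 1) = -(-1)*0 = -1*0 = 0)
l(d) = -8/7 (l(d) = (⅐)*(-8) = -8/7)
A(w) = -3 + w² - 8*w/7 (A(w) = (w² - 8*w/7) - 3 = -3 + w² - 8*w/7)
A(150) - 1*(-39446) = (-3 + 150² - 8/7*150) - 1*(-39446) = (-3 + 22500 - 1200/7) + 39446 = 156279/7 + 39446 = 432401/7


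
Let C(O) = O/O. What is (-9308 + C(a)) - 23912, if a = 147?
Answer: -33219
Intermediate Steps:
C(O) = 1
(-9308 + C(a)) - 23912 = (-9308 + 1) - 23912 = -9307 - 23912 = -33219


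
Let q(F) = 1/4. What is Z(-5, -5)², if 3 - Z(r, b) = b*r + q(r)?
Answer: 7921/16 ≈ 495.06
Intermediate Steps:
q(F) = ¼
Z(r, b) = 11/4 - b*r (Z(r, b) = 3 - (b*r + ¼) = 3 - (¼ + b*r) = 3 + (-¼ - b*r) = 11/4 - b*r)
Z(-5, -5)² = (11/4 - 1*(-5)*(-5))² = (11/4 - 25)² = (-89/4)² = 7921/16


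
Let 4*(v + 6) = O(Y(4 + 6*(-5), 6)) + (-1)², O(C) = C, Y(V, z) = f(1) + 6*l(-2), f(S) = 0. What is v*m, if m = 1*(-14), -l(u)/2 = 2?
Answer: 329/2 ≈ 164.50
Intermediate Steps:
l(u) = -4 (l(u) = -2*2 = -4)
Y(V, z) = -24 (Y(V, z) = 0 + 6*(-4) = 0 - 24 = -24)
m = -14
v = -47/4 (v = -6 + (-24 + (-1)²)/4 = -6 + (-24 + 1)/4 = -6 + (¼)*(-23) = -6 - 23/4 = -47/4 ≈ -11.750)
v*m = -47/4*(-14) = 329/2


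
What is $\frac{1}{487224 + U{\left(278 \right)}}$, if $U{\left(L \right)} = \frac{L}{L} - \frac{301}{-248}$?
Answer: $\frac{248}{120832101} \approx 2.0524 \cdot 10^{-6}$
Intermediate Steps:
$U{\left(L \right)} = \frac{549}{248}$ ($U{\left(L \right)} = 1 - - \frac{301}{248} = 1 + \frac{301}{248} = \frac{549}{248}$)
$\frac{1}{487224 + U{\left(278 \right)}} = \frac{1}{487224 + \frac{549}{248}} = \frac{1}{\frac{120832101}{248}} = \frac{248}{120832101}$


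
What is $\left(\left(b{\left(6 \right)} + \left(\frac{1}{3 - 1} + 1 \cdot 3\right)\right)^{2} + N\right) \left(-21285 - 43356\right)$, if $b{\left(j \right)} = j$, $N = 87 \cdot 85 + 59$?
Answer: $- \frac{1950671457}{4} \approx -4.8767 \cdot 10^{8}$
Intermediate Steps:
$N = 7454$ ($N = 7395 + 59 = 7454$)
$\left(\left(b{\left(6 \right)} + \left(\frac{1}{3 - 1} + 1 \cdot 3\right)\right)^{2} + N\right) \left(-21285 - 43356\right) = \left(\left(6 + \left(\frac{1}{3 - 1} + 1 \cdot 3\right)\right)^{2} + 7454\right) \left(-21285 - 43356\right) = \left(\left(6 + \left(\frac{1}{2} + 3\right)\right)^{2} + 7454\right) \left(-64641\right) = \left(\left(6 + \frac{7}{2}\right)^{2} + 7454\right) \left(-64641\right) = \left(\left(\frac{19}{2}\right)^{2} + 7454\right) \left(-64641\right) = \left(\frac{361}{4} + 7454\right) \left(-64641\right) = \frac{30177}{4} \left(-64641\right) = - \frac{1950671457}{4}$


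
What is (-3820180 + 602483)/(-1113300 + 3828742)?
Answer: -3217697/2715442 ≈ -1.1850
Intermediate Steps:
(-3820180 + 602483)/(-1113300 + 3828742) = -3217697/2715442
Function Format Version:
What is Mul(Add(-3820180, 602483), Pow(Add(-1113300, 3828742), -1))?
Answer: Rational(-3217697, 2715442) ≈ -1.1850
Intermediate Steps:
Mul(Add(-3820180, 602483), Pow(Add(-1113300, 3828742), -1)) = Mul(-3217697, Pow(2715442, -1)) = Mul(-3217697, Rational(1, 2715442)) = Rational(-3217697, 2715442)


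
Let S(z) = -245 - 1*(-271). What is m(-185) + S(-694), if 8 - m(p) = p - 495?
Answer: 714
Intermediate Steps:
m(p) = 503 - p (m(p) = 8 - (p - 495) = 8 - (-495 + p) = 8 + (495 - p) = 503 - p)
S(z) = 26 (S(z) = -245 + 271 = 26)
m(-185) + S(-694) = (503 - 1*(-185)) + 26 = (503 + 185) + 26 = 688 + 26 = 714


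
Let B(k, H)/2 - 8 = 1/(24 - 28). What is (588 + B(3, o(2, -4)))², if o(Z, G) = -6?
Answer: 1456849/4 ≈ 3.6421e+5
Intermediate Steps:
B(k, H) = 31/2 (B(k, H) = 16 + 2/(24 - 28) = 16 + 2/(-4) = 16 + 2*(-¼) = 16 - ½ = 31/2)
(588 + B(3, o(2, -4)))² = (588 + 31/2)² = (1207/2)² = 1456849/4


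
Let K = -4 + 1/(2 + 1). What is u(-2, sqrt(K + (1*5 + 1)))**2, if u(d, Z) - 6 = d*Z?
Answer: 136/3 - 8*sqrt(21) ≈ 8.6727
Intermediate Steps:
K = -11/3 (K = -4 + 1/3 = -11/3 ≈ -3.6667)
u(d, Z) = 6 + Z*d (u(d, Z) = 6 + d*Z = 6 + Z*d)
u(-2, sqrt(K + (1*5 + 1)))**2 = (6 + sqrt(-11/3 + (1*5 + 1))*(-2))**2 = (6 + sqrt(-11/3 + (5 + 1))*(-2))**2 = (6 + sqrt(-11/3 + 6)*(-2))**2 = (6 + sqrt(7/3)*(-2))**2 = (6 + (sqrt(21)/3)*(-2))**2 = (6 - 2*sqrt(21)/3)**2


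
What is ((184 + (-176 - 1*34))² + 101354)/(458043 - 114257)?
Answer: 2685/9047 ≈ 0.29678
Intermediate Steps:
((184 + (-176 - 1*34))² + 101354)/(458043 - 114257) = ((184 + (-176 - 34))² + 101354)/343786 = ((184 - 210)² + 101354)*(1/343786) = ((-26)² + 101354)*(1/343786) = (676 + 101354)*(1/343786) = 102030*(1/343786) = 2685/9047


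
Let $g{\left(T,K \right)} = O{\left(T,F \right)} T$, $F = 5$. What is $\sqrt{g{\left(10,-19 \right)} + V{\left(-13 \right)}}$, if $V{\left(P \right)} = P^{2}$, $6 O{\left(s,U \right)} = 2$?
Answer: $\frac{\sqrt{1551}}{3} \approx 13.128$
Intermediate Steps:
$O{\left(s,U \right)} = \frac{1}{3}$ ($O{\left(s,U \right)} = \frac{1}{6} \cdot 2 = \frac{1}{3}$)
$g{\left(T,K \right)} = \frac{T}{3}$
$\sqrt{g{\left(10,-19 \right)} + V{\left(-13 \right)}} = \sqrt{\frac{1}{3} \cdot 10 + \left(-13\right)^{2}} = \sqrt{\frac{10}{3} + 169} = \sqrt{\frac{517}{3}} = \frac{\sqrt{1551}}{3}$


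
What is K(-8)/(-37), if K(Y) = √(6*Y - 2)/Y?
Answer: 5*I*√2/296 ≈ 0.023889*I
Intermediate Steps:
K(Y) = √(-2 + 6*Y)/Y
K(-8)/(-37) = (√(-2 + 6*(-8))/(-8))/(-37) = -(-1)*√(-2 - 48)/296 = -(-1)*√(-50)/296 = -(-1)*5*I*√2/296 = -(-5)*I*√2/296 = 5*I*√2/296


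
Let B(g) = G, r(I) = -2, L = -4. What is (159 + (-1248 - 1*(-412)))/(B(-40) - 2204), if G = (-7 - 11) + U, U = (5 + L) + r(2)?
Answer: 677/2223 ≈ 0.30454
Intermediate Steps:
U = -1 (U = (5 - 4) - 2 = 1 - 2 = -1)
G = -19 (G = (-7 - 11) - 1 = -18 - 1 = -19)
B(g) = -19
(159 + (-1248 - 1*(-412)))/(B(-40) - 2204) = (159 + (-1248 - 1*(-412)))/(-19 - 2204) = (159 + (-1248 + 412))/(-2223) = (159 - 836)*(-1/2223) = -677*(-1/2223) = 677/2223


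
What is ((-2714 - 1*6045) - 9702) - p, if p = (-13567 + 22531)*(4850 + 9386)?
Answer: -127629965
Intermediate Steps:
p = 127611504 (p = 8964*14236 = 127611504)
((-2714 - 1*6045) - 9702) - p = ((-2714 - 1*6045) - 9702) - 1*127611504 = ((-2714 - 6045) - 9702) - 127611504 = (-8759 - 9702) - 127611504 = -18461 - 127611504 = -127629965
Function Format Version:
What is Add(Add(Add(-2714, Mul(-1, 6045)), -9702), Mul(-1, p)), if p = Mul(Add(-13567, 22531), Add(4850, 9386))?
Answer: -127629965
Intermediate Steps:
p = 127611504 (p = Mul(8964, 14236) = 127611504)
Add(Add(Add(-2714, Mul(-1, 6045)), -9702), Mul(-1, p)) = Add(Add(Add(-2714, Mul(-1, 6045)), -9702), Mul(-1, 127611504)) = Add(Add(Add(-2714, -6045), -9702), -127611504) = Add(Add(-8759, -9702), -127611504) = Add(-18461, -127611504) = -127629965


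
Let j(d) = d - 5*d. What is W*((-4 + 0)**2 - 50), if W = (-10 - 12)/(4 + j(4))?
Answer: -187/3 ≈ -62.333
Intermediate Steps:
j(d) = -4*d
W = 11/6 (W = (-10 - 12)/(4 - 4*4) = -22/(4 - 16) = -22/(-12) = -22*(-1/12) = 11/6 ≈ 1.8333)
W*((-4 + 0)**2 - 50) = 11*((-4 + 0)**2 - 50)/6 = 11*((-4)**2 - 50)/6 = 11*(16 - 50)/6 = (11/6)*(-34) = -187/3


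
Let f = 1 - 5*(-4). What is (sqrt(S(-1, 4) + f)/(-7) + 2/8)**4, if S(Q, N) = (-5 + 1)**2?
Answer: 526913/614656 - 641*sqrt(37)/5488 ≈ 0.14678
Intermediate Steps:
S(Q, N) = 16 (S(Q, N) = (-4)**2 = 16)
f = 21 (f = 1 + 20 = 21)
(sqrt(S(-1, 4) + f)/(-7) + 2/8)**4 = (sqrt(16 + 21)/(-7) + 2/8)**4 = (sqrt(37)*(-1/7) + 2*(1/8))**4 = (-sqrt(37)/7 + 1/4)**4 = (1/4 - sqrt(37)/7)**4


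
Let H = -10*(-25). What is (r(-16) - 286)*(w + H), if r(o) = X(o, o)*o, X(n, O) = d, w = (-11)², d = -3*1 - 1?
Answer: -82362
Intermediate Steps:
d = -4 (d = -3 - 1 = -4)
w = 121
X(n, O) = -4
H = 250
r(o) = -4*o
(r(-16) - 286)*(w + H) = (-4*(-16) - 286)*(121 + 250) = (64 - 286)*371 = -222*371 = -82362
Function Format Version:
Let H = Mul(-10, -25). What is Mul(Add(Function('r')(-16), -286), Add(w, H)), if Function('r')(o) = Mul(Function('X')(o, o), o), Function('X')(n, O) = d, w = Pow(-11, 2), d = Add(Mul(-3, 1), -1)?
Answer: -82362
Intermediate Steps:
d = -4 (d = Add(-3, -1) = -4)
w = 121
Function('X')(n, O) = -4
H = 250
Function('r')(o) = Mul(-4, o)
Mul(Add(Function('r')(-16), -286), Add(w, H)) = Mul(Add(Mul(-4, -16), -286), Add(121, 250)) = Mul(Add(64, -286), 371) = Mul(-222, 371) = -82362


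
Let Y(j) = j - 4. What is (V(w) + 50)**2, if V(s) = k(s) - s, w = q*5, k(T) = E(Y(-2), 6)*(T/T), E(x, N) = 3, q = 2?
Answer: 1849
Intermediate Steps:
Y(j) = -4 + j
k(T) = 3 (k(T) = 3*(T/T) = 3*1 = 3)
w = 10 (w = 2*5 = 10)
V(s) = 3 - s
(V(w) + 50)**2 = ((3 - 1*10) + 50)**2 = ((3 - 10) + 50)**2 = (-7 + 50)**2 = 43**2 = 1849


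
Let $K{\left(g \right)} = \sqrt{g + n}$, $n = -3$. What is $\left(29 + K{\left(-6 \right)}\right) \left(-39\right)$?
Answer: $-1131 - 117 i \approx -1131.0 - 117.0 i$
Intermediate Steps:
$K{\left(g \right)} = \sqrt{-3 + g}$ ($K{\left(g \right)} = \sqrt{g - 3} = \sqrt{-3 + g}$)
$\left(29 + K{\left(-6 \right)}\right) \left(-39\right) = \left(29 + \sqrt{-3 - 6}\right) \left(-39\right) = \left(29 + \sqrt{-9}\right) \left(-39\right) = \left(29 + 3 i\right) \left(-39\right) = -1131 - 117 i$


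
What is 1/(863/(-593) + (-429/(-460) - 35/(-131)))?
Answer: -35734180/9131073 ≈ -3.9135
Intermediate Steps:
1/(863/(-593) + (-429/(-460) - 35/(-131))) = 1/(863*(-1/593) + (-429*(-1/460) - 35*(-1/131))) = 1/(-863/593 + (429/460 + 35/131)) = 1/(-863/593 + 72299/60260) = 1/(-9131073/35734180) = -35734180/9131073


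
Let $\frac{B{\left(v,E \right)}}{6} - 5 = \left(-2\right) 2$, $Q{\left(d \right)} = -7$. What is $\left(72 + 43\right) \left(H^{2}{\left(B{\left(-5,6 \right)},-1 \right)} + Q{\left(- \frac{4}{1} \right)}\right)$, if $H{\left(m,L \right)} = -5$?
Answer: $2070$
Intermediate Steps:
$B{\left(v,E \right)} = 6$ ($B{\left(v,E \right)} = 30 + 6 \left(\left(-2\right) 2\right) = 30 + 6 \left(-4\right) = 30 - 24 = 6$)
$\left(72 + 43\right) \left(H^{2}{\left(B{\left(-5,6 \right)},-1 \right)} + Q{\left(- \frac{4}{1} \right)}\right) = \left(72 + 43\right) \left(\left(-5\right)^{2} - 7\right) = 115 \left(25 - 7\right) = 115 \cdot 18 = 2070$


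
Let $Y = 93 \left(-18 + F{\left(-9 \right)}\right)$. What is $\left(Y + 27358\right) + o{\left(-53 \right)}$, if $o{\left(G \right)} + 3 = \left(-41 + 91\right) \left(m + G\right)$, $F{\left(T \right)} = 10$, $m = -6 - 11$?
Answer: $23111$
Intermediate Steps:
$m = -17$ ($m = -6 - 11 = -17$)
$o{\left(G \right)} = -853 + 50 G$ ($o{\left(G \right)} = -3 + \left(-41 + 91\right) \left(-17 + G\right) = -3 + 50 \left(-17 + G\right) = -3 + \left(-850 + 50 G\right) = -853 + 50 G$)
$Y = -744$ ($Y = 93 \left(-18 + 10\right) = 93 \left(-8\right) = -744$)
$\left(Y + 27358\right) + o{\left(-53 \right)} = \left(-744 + 27358\right) + \left(-853 + 50 \left(-53\right)\right) = 26614 - 3503 = 23111$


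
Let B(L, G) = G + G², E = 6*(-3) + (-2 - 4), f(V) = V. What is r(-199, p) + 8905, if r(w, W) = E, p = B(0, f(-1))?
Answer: 8881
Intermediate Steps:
E = -24 (E = -18 - 6 = -24)
p = 0 (p = -(1 - 1) = -1*0 = 0)
r(w, W) = -24
r(-199, p) + 8905 = -24 + 8905 = 8881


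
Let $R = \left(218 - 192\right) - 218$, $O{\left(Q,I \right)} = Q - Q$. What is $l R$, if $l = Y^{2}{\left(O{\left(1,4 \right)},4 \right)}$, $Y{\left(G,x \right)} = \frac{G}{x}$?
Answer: $0$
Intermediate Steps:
$O{\left(Q,I \right)} = 0$
$l = 0$ ($l = \left(\frac{0}{4}\right)^{2} = \left(0 \cdot \frac{1}{4}\right)^{2} = 0^{2} = 0$)
$R = -192$ ($R = 26 - 218 = -192$)
$l R = 0 \left(-192\right) = 0$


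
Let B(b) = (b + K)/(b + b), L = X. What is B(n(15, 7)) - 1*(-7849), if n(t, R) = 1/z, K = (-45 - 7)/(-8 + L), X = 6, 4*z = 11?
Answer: 31541/4 ≈ 7885.3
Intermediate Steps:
z = 11/4 (z = (¼)*11 = 11/4 ≈ 2.7500)
L = 6
K = 26 (K = (-45 - 7)/(-8 + 6) = -52/(-2) = -52*(-½) = 26)
n(t, R) = 4/11 (n(t, R) = 1/(11/4) = 4/11)
B(b) = (26 + b)/(2*b) (B(b) = (b + 26)/(b + b) = (26 + b)/((2*b)) = (26 + b)*(1/(2*b)) = (26 + b)/(2*b))
B(n(15, 7)) - 1*(-7849) = (26 + 4/11)/(2*(4/11)) - 1*(-7849) = (½)*(11/4)*(290/11) + 7849 = 145/4 + 7849 = 31541/4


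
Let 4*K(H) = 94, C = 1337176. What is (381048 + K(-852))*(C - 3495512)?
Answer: -822480337024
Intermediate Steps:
K(H) = 47/2 (K(H) = (¼)*94 = 47/2)
(381048 + K(-852))*(C - 3495512) = (381048 + 47/2)*(1337176 - 3495512) = (762143/2)*(-2158336) = -822480337024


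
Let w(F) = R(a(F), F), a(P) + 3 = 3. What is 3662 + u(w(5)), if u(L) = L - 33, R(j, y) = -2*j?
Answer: 3629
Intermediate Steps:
a(P) = 0 (a(P) = -3 + 3 = 0)
w(F) = 0 (w(F) = -2*0 = 0)
u(L) = -33 + L
3662 + u(w(5)) = 3662 + (-33 + 0) = 3662 - 33 = 3629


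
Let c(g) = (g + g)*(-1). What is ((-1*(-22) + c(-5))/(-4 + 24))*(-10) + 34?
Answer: 18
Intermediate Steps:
c(g) = -2*g (c(g) = (2*g)*(-1) = -2*g)
((-1*(-22) + c(-5))/(-4 + 24))*(-10) + 34 = ((-1*(-22) - 2*(-5))/(-4 + 24))*(-10) + 34 = ((22 + 10)/20)*(-10) + 34 = (32*(1/20))*(-10) + 34 = (8/5)*(-10) + 34 = -16 + 34 = 18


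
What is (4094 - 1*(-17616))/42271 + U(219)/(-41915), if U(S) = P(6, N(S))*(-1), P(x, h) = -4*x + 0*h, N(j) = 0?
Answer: 908960146/1771788965 ≈ 0.51302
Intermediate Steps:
P(x, h) = -4*x (P(x, h) = -4*x + 0 = -4*x)
U(S) = 24 (U(S) = -4*6*(-1) = -24*(-1) = 24)
(4094 - 1*(-17616))/42271 + U(219)/(-41915) = (4094 - 1*(-17616))/42271 + 24/(-41915) = (4094 + 17616)*(1/42271) + 24*(-1/41915) = 21710*(1/42271) - 24/41915 = 21710/42271 - 24/41915 = 908960146/1771788965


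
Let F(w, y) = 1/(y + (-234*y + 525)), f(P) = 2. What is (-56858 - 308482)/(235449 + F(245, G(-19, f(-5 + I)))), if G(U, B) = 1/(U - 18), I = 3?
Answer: -7181853720/4628456479 ≈ -1.5517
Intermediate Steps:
G(U, B) = 1/(-18 + U)
F(w, y) = 1/(525 - 233*y) (F(w, y) = 1/(y + (525 - 234*y)) = 1/(525 - 233*y))
(-56858 - 308482)/(235449 + F(245, G(-19, f(-5 + I)))) = (-56858 - 308482)/(235449 - 1/(-525 + 233/(-18 - 19))) = -365340/(235449 - 1/(-525 + 233/(-37))) = -365340/(235449 - 1/(-525 + 233*(-1/37))) = -365340/(235449 - 1/(-525 - 233/37)) = -365340/(235449 - 1/(-19658/37)) = -365340/(235449 - 1*(-37/19658)) = -365340/(235449 + 37/19658) = -365340/4628456479/19658 = -365340*19658/4628456479 = -7181853720/4628456479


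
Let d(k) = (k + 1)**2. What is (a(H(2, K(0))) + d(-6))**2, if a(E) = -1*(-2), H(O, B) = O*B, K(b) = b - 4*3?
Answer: 729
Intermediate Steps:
K(b) = -12 + b (K(b) = b - 12 = -12 + b)
d(k) = (1 + k)**2
H(O, B) = B*O
a(E) = 2
(a(H(2, K(0))) + d(-6))**2 = (2 + (1 - 6)**2)**2 = (2 + (-5)**2)**2 = (2 + 25)**2 = 27**2 = 729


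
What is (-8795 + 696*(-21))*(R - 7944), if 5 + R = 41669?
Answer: -789418920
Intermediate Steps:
R = 41664 (R = -5 + 41669 = 41664)
(-8795 + 696*(-21))*(R - 7944) = (-8795 + 696*(-21))*(41664 - 7944) = (-8795 - 14616)*33720 = -23411*33720 = -789418920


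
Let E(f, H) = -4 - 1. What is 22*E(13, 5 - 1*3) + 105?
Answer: -5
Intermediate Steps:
E(f, H) = -5
22*E(13, 5 - 1*3) + 105 = 22*(-5) + 105 = -110 + 105 = -5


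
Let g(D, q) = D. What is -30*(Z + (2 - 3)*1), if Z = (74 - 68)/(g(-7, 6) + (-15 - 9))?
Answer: 1110/31 ≈ 35.806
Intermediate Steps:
Z = -6/31 (Z = (74 - 68)/(-7 + (-15 - 9)) = 6/(-7 - 24) = 6/(-31) = 6*(-1/31) = -6/31 ≈ -0.19355)
-30*(Z + (2 - 3)*1) = -30*(-6/31 + (2 - 3)*1) = -30*(-6/31 - 1*1) = -30*(-6/31 - 1) = -30*(-37/31) = 1110/31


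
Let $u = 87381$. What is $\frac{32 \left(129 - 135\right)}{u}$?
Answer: $- \frac{64}{29127} \approx -0.0021973$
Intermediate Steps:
$\frac{32 \left(129 - 135\right)}{u} = \frac{32 \left(129 - 135\right)}{87381} = 32 \left(-6\right) \frac{1}{87381} = \left(-192\right) \frac{1}{87381} = - \frac{64}{29127}$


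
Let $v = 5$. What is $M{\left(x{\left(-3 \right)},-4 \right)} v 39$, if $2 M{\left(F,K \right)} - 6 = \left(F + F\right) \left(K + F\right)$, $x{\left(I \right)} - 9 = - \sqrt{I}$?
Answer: $8775 - 2730 i \sqrt{3} \approx 8775.0 - 4728.5 i$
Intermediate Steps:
$x{\left(I \right)} = 9 - \sqrt{I}$
$M{\left(F,K \right)} = 3 + F \left(F + K\right)$ ($M{\left(F,K \right)} = 3 + \frac{\left(F + F\right) \left(K + F\right)}{2} = 3 + \frac{2 F \left(F + K\right)}{2} = 3 + F \left(F + K\right)$)
$M{\left(x{\left(-3 \right)},-4 \right)} v 39 = \left(3 + \left(9 - \sqrt{-3}\right)^{2} + \left(9 - \sqrt{-3}\right) \left(-4\right)\right) 5 \cdot 39 = \left(3 + \left(9 - i \sqrt{3}\right)^{2} + \left(9 - i \sqrt{3}\right) \left(-4\right)\right) 5 \cdot 39 = \left(3 + \left(9 - i \sqrt{3}\right)^{2} - \left(36 - 4 i \sqrt{3}\right)\right) 5 \cdot 39 = \left(-33 + \left(9 - i \sqrt{3}\right)^{2} + 4 i \sqrt{3}\right) 5 \cdot 39 = \left(-165 + 5 \left(9 - i \sqrt{3}\right)^{2} + 20 i \sqrt{3}\right) 39 = -6435 + 195 \left(9 - i \sqrt{3}\right)^{2} + 780 i \sqrt{3}$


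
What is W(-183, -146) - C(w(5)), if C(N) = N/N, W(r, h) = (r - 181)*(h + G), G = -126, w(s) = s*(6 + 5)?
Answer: 99007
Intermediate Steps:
w(s) = 11*s (w(s) = s*11 = 11*s)
W(r, h) = (-181 + r)*(-126 + h) (W(r, h) = (r - 181)*(h - 126) = (-181 + r)*(-126 + h))
C(N) = 1
W(-183, -146) - C(w(5)) = (22806 - 181*(-146) - 126*(-183) - 146*(-183)) - 1*1 = (22806 + 26426 + 23058 + 26718) - 1 = 99008 - 1 = 99007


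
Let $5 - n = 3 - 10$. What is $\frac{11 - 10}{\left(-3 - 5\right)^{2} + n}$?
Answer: $\frac{1}{76} \approx 0.013158$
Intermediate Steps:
$n = 12$ ($n = 5 - \left(3 - 10\right) = 5 - -7 = 5 + 7 = 12$)
$\frac{11 - 10}{\left(-3 - 5\right)^{2} + n} = \frac{11 - 10}{\left(-3 - 5\right)^{2} + 12} = 1 \frac{1}{\left(-8\right)^{2} + 12} = 1 \frac{1}{64 + 12} = 1 \cdot \frac{1}{76} = \frac{1}{76}$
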